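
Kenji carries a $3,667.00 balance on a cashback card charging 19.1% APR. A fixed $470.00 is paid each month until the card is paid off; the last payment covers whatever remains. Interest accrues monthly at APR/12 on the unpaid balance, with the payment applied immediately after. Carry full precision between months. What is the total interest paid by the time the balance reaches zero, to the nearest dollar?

Monthly rate r = 19.1%/12 = 1.59167% = 0.0159167.
Payoff takes n = ⌈−ln(1 − rB₀/P)/ln(1+r)⌉ = ⌈8.397⌉ = 9 payments; the last is $187.46.
Total paid = 8·$470.00 + $187.46 = $3,947.46.
Total interest = total paid − principal = $3,947.46 − $3,667.00 = $280.46.

$280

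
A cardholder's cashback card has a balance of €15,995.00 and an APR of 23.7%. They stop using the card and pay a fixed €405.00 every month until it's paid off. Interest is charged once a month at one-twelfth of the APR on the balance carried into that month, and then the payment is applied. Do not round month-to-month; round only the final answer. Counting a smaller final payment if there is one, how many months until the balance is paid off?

Monthly rate r = 23.7%/12 = 1.975% = 0.01975.
Recurrence: B ← B·(1+r) − €405.00.
Month 1: interest €315.90; balance after payment €15,905.90.
Month 2: interest €314.14; balance after payment €15,815.04.
Closed form: n = −ln(1 − rB₀/P)/ln(1+r) = −ln(0.22)/ln(1.01975) ≈ 77.420, so the balance reaches zero during payment 78.

78 payments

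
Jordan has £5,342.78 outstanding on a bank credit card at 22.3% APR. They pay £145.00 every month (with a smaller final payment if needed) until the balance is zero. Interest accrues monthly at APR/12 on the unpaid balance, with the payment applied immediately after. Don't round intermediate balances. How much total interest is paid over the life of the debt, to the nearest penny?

Monthly rate r = 22.3%/12 = 1.85833% = 0.0185833.
Payoff takes n = ⌈−ln(1 − rB₀/P)/ln(1+r)⌉ = ⌈62.693⌉ = 63 payments; the last is £100.70.
Total paid = 62·£145.00 + £100.70 = £9,090.70.
Total interest = total paid − principal = £9,090.70 − £5,342.78 = £3,747.92.

£3,747.92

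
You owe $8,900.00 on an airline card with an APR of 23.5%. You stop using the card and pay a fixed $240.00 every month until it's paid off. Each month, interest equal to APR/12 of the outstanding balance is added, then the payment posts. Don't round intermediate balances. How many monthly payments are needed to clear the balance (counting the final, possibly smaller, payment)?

Monthly rate r = 23.5%/12 = 1.95833% = 0.0195833.
Recurrence: B ← B·(1+r) − $240.00.
Month 1: interest $174.29; balance after payment $8,834.29.
Month 2: interest $173.00; balance after payment $8,767.30.
Closed form: n = −ln(1 − rB₀/P)/ln(1+r) = −ln(0.27378)/ln(1.01958) ≈ 66.794, so the balance reaches zero during payment 67.

67 months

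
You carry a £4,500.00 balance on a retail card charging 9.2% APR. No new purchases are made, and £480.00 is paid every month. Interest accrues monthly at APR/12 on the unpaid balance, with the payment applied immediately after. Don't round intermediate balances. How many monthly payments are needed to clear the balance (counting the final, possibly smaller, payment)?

Monthly rate r = 9.2%/12 = 0.766667% = 0.00766667.
Recurrence: B ← B·(1+r) − £480.00.
Month 1: interest £34.50; balance after payment £4,054.50.
Month 2: interest £31.08; balance after payment £3,605.58.
Closed form: n = −ln(1 − rB₀/P)/ln(1+r) = −ln(0.92812)/ln(1.00767) ≈ 9.766, so the balance reaches zero during payment 10.

10 months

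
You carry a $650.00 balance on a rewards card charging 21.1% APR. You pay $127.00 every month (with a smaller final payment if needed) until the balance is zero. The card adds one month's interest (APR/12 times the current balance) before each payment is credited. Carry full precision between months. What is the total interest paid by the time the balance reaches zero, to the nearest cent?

Monthly rate r = 21.1%/12 = 1.75833% = 0.0175833.
Payoff takes n = ⌈−ln(1 − rB₀/P)/ln(1+r)⌉ = ⌈5.410⌉ = 6 payments; the last is $52.37.
Total paid = 5·$127.00 + $52.37 = $687.37.
Total interest = total paid − principal = $687.37 − $650.00 = $37.37.

$37.37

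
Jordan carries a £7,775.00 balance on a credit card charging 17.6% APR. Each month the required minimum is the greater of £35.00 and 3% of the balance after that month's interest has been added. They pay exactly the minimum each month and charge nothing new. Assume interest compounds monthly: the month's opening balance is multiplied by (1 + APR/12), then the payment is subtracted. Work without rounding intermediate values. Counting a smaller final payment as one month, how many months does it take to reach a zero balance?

Monthly rate r = 17.6%/12 = 1.46667% = 0.0146667.
While 3% of the post-interest balance exceeds £35.00, each month B ← (B·(1+r))·(1 − 0.03), i.e. B shrinks by the factor (1+r)·0.97 = 0.98423.
This holds for months 1–121. Entering month 122 the balance is £1,135.56; 3% of the post-interest balance is now below £35.00, so the flat £35.00 minimum applies from here.
From month 122 a fixed £35.00 at rate r clears £1,135.56 in 45 more payments. Total: 121 + 45 = 166 months.

166 months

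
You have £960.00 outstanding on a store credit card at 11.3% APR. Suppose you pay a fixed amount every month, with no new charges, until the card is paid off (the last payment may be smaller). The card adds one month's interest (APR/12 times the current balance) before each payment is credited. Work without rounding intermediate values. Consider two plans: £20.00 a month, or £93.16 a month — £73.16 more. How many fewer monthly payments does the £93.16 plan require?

Monthly rate r = 11.3%/12 = 0.941667% = 0.00941667.
At £20.00/mo: n = ⌈−ln(1 − rB₀/P)/ln(1+r)⌉ = 65 payments (last £3.50); total interest = total paid − £960.00 = £323.50.
At £93.16/mo: 11 payments (last £83.02); total interest £54.62.
Payments saved = 65 − 11 = 54.

54 fewer payments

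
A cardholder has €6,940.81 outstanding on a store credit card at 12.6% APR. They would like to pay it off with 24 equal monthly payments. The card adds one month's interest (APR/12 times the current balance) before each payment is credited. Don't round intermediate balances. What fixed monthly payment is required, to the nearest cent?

€328.68

Monthly rate r = 12.6%/12 = 1.05% = 0.0105.
Level-payment amortization: P = B₀·r / (1 − (1+r)^(−n)) = 6940.81·0.0105 / (1 − 1.0105^(−24)).
Denominator 1 − (1+r)^(−24) = 0.221733438.
P = 72.8785 / 0.221733438 ≈ 328.68.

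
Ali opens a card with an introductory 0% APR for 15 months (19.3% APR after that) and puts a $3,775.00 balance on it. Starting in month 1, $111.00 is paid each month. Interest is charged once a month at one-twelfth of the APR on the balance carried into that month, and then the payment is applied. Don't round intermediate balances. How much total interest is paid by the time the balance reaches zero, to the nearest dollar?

$429

Promo months 1–15 at r₀ = 0%/12 = 0; months 16+ at r₁ = 19.3%/12 = 0.0160833.
After month 15 (no interest yet): B = $3,775.00 − 15·$111.00 = $2,110.00.
Then at r₁ with $111.00/mo: n₂ = −ln(1 − r₁·B/P)/ln(1+r₁) ≈ 22.87 → 23 more payments.
Total paid = 37·$111.00 + $96.62 = $4,203.62; interest = $4,203.62 − $3,775.00 = $428.62.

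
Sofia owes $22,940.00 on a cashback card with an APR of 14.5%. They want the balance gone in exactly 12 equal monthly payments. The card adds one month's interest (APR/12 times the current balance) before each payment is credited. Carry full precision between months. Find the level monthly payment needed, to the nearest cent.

$2,065.12

Monthly rate r = 14.5%/12 = 1.20833% = 0.0120833.
Level-payment amortization: P = B₀·r / (1 − (1+r)^(−n)) = 22940.00·0.0120833 / (1 − 1.01208^(−12)).
Denominator 1 − (1+r)^(−12) = 0.134225634.
P = 277.192 / 0.134225634 ≈ 2065.12.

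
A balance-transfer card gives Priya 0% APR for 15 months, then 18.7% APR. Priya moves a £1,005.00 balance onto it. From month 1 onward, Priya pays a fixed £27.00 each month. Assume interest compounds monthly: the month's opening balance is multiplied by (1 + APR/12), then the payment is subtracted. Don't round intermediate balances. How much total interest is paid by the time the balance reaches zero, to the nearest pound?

£142

Promo months 1–15 at r₀ = 0%/12 = 0; months 16+ at r₁ = 18.7%/12 = 0.0155833.
After month 15 (no interest yet): B = £1,005.00 − 15·£27.00 = £600.00.
Then at r₁ with £27.00/mo: n₂ = −ln(1 − r₁·B/P)/ln(1+r₁) ≈ 27.49 → 28 more payments.
Total paid = 42·£27.00 + £13.32 = £1,147.32; interest = £1,147.32 − £1,005.00 = £142.32.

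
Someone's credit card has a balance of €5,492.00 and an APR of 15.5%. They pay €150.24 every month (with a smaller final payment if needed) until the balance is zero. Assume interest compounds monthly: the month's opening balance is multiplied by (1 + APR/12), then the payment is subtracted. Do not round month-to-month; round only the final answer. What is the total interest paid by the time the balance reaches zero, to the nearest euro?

Monthly rate r = 15.5%/12 = 1.29167% = 0.0129167.
Payoff takes n = ⌈−ln(1 − rB₀/P)/ln(1+r)⌉ = ⌈49.788⌉ = 50 payments; the last is €118.52.
Total paid = 49·€150.24 + €118.52 = €7,480.28.
Total interest = total paid − principal = €7,480.28 − €5,492.00 = €1,988.28.

€1,988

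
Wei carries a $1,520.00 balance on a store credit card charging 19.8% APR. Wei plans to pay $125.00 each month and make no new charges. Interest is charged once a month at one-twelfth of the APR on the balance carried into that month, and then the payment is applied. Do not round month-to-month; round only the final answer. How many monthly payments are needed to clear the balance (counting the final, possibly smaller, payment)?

14 payments

Monthly rate r = 19.8%/12 = 1.65% = 0.0165.
Recurrence: B ← B·(1+r) − $125.00.
Month 1: interest $25.08; balance after payment $1,420.08.
Month 2: interest $23.43; balance after payment $1,318.51.
Closed form: n = −ln(1 − rB₀/P)/ln(1+r) = −ln(0.79936)/ln(1.0165) ≈ 13.684, so the balance reaches zero during payment 14.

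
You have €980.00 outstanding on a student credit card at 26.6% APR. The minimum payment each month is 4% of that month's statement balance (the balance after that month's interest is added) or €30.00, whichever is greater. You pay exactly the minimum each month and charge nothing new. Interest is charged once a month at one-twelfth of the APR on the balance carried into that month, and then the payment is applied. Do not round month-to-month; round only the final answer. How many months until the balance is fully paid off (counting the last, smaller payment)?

51 months

Monthly rate r = 26.6%/12 = 2.21667% = 0.0221667.
While 4% of the post-interest balance exceeds €30.00, each month B ← (B·(1+r))·(1 − 0.04), i.e. B shrinks by the factor (1+r)·0.96 = 0.98128.
This holds for months 1–16. Entering month 17 the balance is €724.29; 4% of the post-interest balance is now below €30.00, so the flat €30.00 minimum applies from here.
From month 17 a fixed €30.00 at rate r clears €724.29 in 35 more payments. Total: 16 + 35 = 51 months.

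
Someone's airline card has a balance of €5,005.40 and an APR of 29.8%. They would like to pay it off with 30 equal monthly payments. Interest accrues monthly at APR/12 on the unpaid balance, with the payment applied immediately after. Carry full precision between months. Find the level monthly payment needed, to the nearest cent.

Monthly rate r = 29.8%/12 = 2.48333% = 0.0248333.
Level-payment amortization: P = B₀·r / (1 − (1+r)^(−n)) = 5005.40·0.0248333 / (1 − 1.02483^(−30)).
Denominator 1 − (1+r)^(−30) = 0.520925869.
P = 124.301 / 0.520925869 ≈ 238.62.

€238.62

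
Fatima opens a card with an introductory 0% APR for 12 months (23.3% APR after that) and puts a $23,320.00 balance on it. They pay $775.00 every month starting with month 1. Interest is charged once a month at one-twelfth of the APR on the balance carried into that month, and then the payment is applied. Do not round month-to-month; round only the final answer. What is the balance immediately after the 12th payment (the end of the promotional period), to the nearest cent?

$14,020.00

Promo months 1–12 at r₀ = 0%/12 = 0; months 13+ at r₁ = 23.3%/12 = 0.0194167.
After month 12 (no interest yet): B = $23,320.00 − 12·$775.00 = $14,020.00.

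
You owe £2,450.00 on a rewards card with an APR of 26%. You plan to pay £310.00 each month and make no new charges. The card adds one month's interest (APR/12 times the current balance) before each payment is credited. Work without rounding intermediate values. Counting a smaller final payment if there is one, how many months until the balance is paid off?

Monthly rate r = 26%/12 = 2.16667% = 0.0216667.
Recurrence: B ← B·(1+r) − £310.00.
Month 1: interest £53.08; balance after payment £2,193.08.
Month 2: interest £47.52; balance after payment £1,930.60.
Closed form: n = −ln(1 − rB₀/P)/ln(1+r) = −ln(0.82876)/ln(1.02167) ≈ 8.762, so the balance reaches zero during payment 9.

9 payments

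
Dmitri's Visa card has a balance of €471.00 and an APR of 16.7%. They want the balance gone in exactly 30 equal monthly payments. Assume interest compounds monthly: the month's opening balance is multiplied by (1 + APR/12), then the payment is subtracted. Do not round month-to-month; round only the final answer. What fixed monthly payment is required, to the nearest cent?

Monthly rate r = 16.7%/12 = 1.39167% = 0.0139167.
Level-payment amortization: P = B₀·r / (1 − (1+r)^(−n)) = 471.00·0.0139167 / (1 − 1.01392^(−30)).
Denominator 1 − (1+r)^(−30) = 0.33940978.
P = 6.55475 / 0.33940978 ≈ 19.31.

€19.31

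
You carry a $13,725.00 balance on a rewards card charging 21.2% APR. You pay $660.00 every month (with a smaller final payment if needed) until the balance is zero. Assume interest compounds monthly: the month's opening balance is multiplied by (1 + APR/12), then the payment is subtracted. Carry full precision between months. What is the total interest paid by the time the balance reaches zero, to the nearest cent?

$3,532.67

Monthly rate r = 21.2%/12 = 1.76667% = 0.0176667.
Payoff takes n = ⌈−ln(1 − rB₀/P)/ln(1+r)⌉ = ⌈26.147⌉ = 27 payments; the last is $97.67.
Total paid = 26·$660.00 + $97.67 = $17,257.67.
Total interest = total paid − principal = $17,257.67 − $13,725.00 = $3,532.67.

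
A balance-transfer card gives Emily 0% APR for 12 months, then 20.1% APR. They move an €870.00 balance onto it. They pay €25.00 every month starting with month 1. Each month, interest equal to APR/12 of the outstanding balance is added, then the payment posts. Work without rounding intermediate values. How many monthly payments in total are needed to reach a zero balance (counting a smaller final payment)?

41 payments

Promo months 1–12 at r₀ = 0%/12 = 0; months 13+ at r₁ = 20.1%/12 = 0.01675.
After month 12 (no interest yet): B = €870.00 − 12·€25.00 = €570.00.
Then at r₁ with €25.00/mo: n₂ = −ln(1 − r₁·B/P)/ln(1+r₁) ≈ 28.96 → 29 more payments.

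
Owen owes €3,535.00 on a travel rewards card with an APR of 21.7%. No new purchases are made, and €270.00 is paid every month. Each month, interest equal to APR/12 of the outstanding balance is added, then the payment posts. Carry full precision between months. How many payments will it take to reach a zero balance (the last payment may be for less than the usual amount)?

16 payments

Monthly rate r = 21.7%/12 = 1.80833% = 0.0180833.
Recurrence: B ← B·(1+r) − €270.00.
Month 1: interest €63.92; balance after payment €3,328.92.
Month 2: interest €60.20; balance after payment €3,119.12.
Closed form: n = −ln(1 − rB₀/P)/ln(1+r) = −ln(0.76324)/ln(1.01808) ≈ 15.076, so the balance reaches zero during payment 16.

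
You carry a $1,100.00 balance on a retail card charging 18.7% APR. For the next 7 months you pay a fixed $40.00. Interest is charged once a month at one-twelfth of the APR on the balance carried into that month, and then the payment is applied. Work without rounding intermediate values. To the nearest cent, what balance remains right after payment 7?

Monthly rate r = 18.7%/12 = 1.55833% = 0.0155833.
Each month: B ← B·(1+r) − $40.00.
Month 1: interest $17.14; balance after payment $1,077.14.
Month 2: interest $16.79; balance after payment $1,053.93.
Month 3: interest $16.42; balance after payment $1,030.35.
Month 4: interest $16.06; balance after payment $1,006.41.
Month 5: interest $15.68; balance after payment $982.09.
Month 6: interest $15.30; balance after payment $957.39.
Month 7: interest $14.92; balance after payment $932.31.

$932.31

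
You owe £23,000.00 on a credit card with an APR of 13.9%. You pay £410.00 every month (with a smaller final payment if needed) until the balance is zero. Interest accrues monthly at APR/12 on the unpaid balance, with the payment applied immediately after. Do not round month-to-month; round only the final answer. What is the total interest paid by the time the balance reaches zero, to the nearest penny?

Monthly rate r = 13.9%/12 = 1.15833% = 0.0115833.
Payoff takes n = ⌈−ln(1 − rB₀/P)/ln(1+r)⌉ = ⌈91.106⌉ = 92 payments; the last is £43.53.
Total paid = 91·£410.00 + £43.53 = £37,353.53.
Total interest = total paid − principal = £37,353.53 − £23,000.00 = £14,353.53.

£14,353.53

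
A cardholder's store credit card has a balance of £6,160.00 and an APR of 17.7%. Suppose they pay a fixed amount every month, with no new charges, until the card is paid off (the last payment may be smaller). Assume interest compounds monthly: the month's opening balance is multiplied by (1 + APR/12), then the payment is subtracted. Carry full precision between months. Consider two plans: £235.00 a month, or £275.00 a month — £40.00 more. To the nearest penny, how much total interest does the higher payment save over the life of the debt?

£312.21

Monthly rate r = 17.7%/12 = 1.475% = 0.01475.
At £235.00/mo: n = ⌈−ln(1 − rB₀/P)/ln(1+r)⌉ = 34 payments (last £90.37); total interest = total paid − £6,160.00 = £1,685.37.
At £275.00/mo: 28 payments (last £108.16); total interest £1,373.16.
Interest saved = £1,685.37 − £1,373.16 = £312.21.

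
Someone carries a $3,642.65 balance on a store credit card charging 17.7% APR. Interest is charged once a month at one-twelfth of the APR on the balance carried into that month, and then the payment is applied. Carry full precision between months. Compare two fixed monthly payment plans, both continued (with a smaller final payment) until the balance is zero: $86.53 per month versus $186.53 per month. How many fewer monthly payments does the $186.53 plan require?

Monthly rate r = 17.7%/12 = 1.475% = 0.01475.
At $86.53/mo: n = ⌈−ln(1 − rB₀/P)/ln(1+r)⌉ = 67 payments (last $21.66); total interest = total paid − $3,642.65 = $2,089.99.
At $186.53/mo: 24 payments (last $38.04); total interest $685.58.
Payments saved = 67 − 24 = 43.

43 fewer payments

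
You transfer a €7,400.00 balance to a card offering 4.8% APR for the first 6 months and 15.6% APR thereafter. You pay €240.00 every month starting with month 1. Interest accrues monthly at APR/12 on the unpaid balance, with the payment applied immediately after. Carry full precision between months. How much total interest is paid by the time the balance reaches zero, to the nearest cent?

€1,530.68

Promo months 1–6 at r₀ = 4.8%/12 = 0.004; months 7+ at r₁ = 15.6%/12 = 0.013.
After month 6: iterate B ← B·(1+r₀) − €240.00 for 6 months → €6,124.91.
Then at r₁ with €240.00/mo: n₂ = −ln(1 − r₁·B/P)/ln(1+r₁) ≈ 31.21 → 32 more payments.
Total paid = 37·€240.00 + €50.68 = €8,930.68; interest = €8,930.68 − €7,400.00 = €1,530.68.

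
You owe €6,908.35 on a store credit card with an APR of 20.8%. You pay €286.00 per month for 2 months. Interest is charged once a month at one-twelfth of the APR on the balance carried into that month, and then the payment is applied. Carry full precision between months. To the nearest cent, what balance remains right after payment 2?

Monthly rate r = 20.8%/12 = 1.73333% = 0.0173333.
Each month: B ← B·(1+r) − €286.00.
Month 1: interest €119.74; balance after payment €6,742.09.
Month 2: interest €116.86; balance after payment €6,572.96.

€6,572.96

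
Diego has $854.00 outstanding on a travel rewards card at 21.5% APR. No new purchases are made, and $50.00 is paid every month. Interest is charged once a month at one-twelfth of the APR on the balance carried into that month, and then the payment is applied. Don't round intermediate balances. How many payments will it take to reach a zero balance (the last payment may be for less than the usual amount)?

Monthly rate r = 21.5%/12 = 1.79167% = 0.0179167.
Recurrence: B ← B·(1+r) − $50.00.
Month 1: interest $15.30; balance after payment $819.30.
Month 2: interest $14.68; balance after payment $783.98.
Closed form: n = −ln(1 − rB₀/P)/ln(1+r) = −ln(0.69398)/ln(1.01792) ≈ 20.571, so the balance reaches zero during payment 21.

21 months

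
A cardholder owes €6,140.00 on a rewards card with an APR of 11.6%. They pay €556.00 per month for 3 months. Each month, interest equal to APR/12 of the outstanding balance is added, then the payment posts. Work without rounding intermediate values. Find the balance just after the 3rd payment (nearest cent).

€4,635.61

Monthly rate r = 11.6%/12 = 0.966667% = 0.00966667.
Each month: B ← B·(1+r) − €556.00.
Month 1: interest €59.35; balance after payment €5,643.35.
Month 2: interest €54.55; balance after payment €5,141.91.
Month 3: interest €49.71; balance after payment €4,635.61.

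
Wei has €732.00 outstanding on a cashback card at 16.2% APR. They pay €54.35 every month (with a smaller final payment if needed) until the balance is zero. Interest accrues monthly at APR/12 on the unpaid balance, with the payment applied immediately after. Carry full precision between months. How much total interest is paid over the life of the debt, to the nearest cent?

€81.36

Monthly rate r = 16.2%/12 = 1.35% = 0.0135.
Payoff takes n = ⌈−ln(1 − rB₀/P)/ln(1+r)⌉ = ⌈14.965⌉ = 15 payments; the last is €52.46.
Total paid = 14·€54.35 + €52.46 = €813.36.
Total interest = total paid − principal = €813.36 − €732.00 = €81.36.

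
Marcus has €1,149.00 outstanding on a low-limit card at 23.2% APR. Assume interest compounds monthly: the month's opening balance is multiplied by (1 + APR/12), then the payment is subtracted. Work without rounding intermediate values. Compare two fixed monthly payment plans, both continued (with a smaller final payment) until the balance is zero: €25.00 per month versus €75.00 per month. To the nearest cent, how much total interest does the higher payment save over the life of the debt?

€1,488.95

Monthly rate r = 23.2%/12 = 1.93333% = 0.0193333.
At €25.00/mo: n = ⌈−ln(1 − rB₀/P)/ln(1+r)⌉ = 115 payments (last €14.82); total interest = total paid − €1,149.00 = €1,715.82.
At €75.00/mo: 19 payments (last €25.87); total interest €226.87.
Interest saved = €1,715.82 − €226.87 = €1,488.95.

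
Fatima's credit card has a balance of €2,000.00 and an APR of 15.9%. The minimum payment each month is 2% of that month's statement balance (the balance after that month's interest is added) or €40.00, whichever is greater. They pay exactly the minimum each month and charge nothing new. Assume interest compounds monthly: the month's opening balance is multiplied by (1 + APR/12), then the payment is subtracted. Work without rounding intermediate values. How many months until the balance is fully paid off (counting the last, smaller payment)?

83 months

Monthly rate r = 15.9%/12 = 1.325% = 0.01325.
While 2% of the post-interest balance exceeds €40.00, each month B ← (B·(1+r))·(1 − 0.02), i.e. B shrinks by the factor (1+r)·0.98 = 0.99299.
This holds for months 1–2. Entering month 3 the balance is €1,972.04; 2% of the post-interest balance is now below €40.00, so the flat €40.00 minimum applies from here.
From month 3 a fixed €40.00 at rate r clears €1,972.04 in 81 more payments. Total: 2 + 81 = 83 months.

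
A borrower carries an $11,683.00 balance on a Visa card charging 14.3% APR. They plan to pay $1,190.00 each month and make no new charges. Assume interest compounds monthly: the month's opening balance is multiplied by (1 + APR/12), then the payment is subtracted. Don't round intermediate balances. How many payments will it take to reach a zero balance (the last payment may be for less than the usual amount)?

Monthly rate r = 14.3%/12 = 1.19167% = 0.0119167.
Recurrence: B ← B·(1+r) − $1,190.00.
Month 1: interest $139.22; balance after payment $10,632.22.
Month 2: interest $126.70; balance after payment $9,568.92.
Closed form: n = −ln(1 − rB₀/P)/ln(1+r) = −ln(0.88301)/ln(1.01192) ≈ 10.503, so the balance reaches zero during payment 11.

11 months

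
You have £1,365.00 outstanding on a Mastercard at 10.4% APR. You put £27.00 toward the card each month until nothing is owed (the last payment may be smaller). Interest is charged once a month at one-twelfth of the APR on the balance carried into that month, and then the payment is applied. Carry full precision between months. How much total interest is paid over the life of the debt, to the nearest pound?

£439

Monthly rate r = 10.4%/12 = 0.866667% = 0.00866667.
Payoff takes n = ⌈−ln(1 − rB₀/P)/ln(1+r)⌉ = ⌈66.809⌉ = 67 payments; the last is £21.86.
Total paid = 66·£27.00 + £21.86 = £1,803.86.
Total interest = total paid − principal = £1,803.86 − £1,365.00 = £438.86.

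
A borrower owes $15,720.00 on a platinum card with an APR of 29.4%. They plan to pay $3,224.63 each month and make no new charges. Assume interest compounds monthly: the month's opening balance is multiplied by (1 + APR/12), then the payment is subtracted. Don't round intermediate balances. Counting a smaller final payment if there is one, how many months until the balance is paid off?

6 months

Monthly rate r = 29.4%/12 = 2.45% = 0.0245.
Recurrence: B ← B·(1+r) − $3,224.63.
Month 1: interest $385.14; balance after payment $12,880.51.
Month 2: interest $315.57; balance after payment $9,971.45.
Month 3: interest $244.30; balance after payment $6,991.12.
Month 4: interest $171.28; balance after payment $3,937.78.
Month 5: interest $96.48; balance after payment $809.62.
Month 6: interest $19.84; balance after payment $0.00.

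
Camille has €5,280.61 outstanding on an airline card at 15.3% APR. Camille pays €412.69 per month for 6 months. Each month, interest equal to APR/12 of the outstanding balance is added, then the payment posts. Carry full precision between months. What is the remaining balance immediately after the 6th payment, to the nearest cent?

Monthly rate r = 15.3%/12 = 1.275% = 0.01275.
Each month: B ← B·(1+r) − €412.69.
Month 1: interest €67.33; balance after payment €4,935.25.
Month 2: interest €62.92; balance after payment €4,585.48.
Month 3: interest €58.46; balance after payment €4,231.26.
Month 4: interest €53.95; balance after payment €3,872.52.
Month 5: interest €49.37; balance after payment €3,509.20.
Month 6: interest €44.74; balance after payment €3,141.25.

€3,141.25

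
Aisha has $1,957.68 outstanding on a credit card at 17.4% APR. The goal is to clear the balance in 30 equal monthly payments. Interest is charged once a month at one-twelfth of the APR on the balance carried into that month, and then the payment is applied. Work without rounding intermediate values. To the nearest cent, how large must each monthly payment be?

Monthly rate r = 17.4%/12 = 1.45% = 0.0145.
Level-payment amortization: P = B₀·r / (1 − (1+r)^(−n)) = 1957.68·0.0145 / (1 − 1.0145^(−30)).
Denominator 1 − (1+r)^(−30) = 0.350710382.
P = 28.3864 / 0.350710382 ≈ 80.94.

$80.94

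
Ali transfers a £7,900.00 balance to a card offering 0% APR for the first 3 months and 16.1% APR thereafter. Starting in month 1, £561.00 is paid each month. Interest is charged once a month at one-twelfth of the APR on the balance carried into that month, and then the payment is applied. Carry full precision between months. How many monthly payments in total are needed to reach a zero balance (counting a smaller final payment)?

Promo months 1–3 at r₀ = 0%/12 = 0; months 4+ at r₁ = 16.1%/12 = 0.0134167.
After month 3 (no interest yet): B = £7,900.00 − 3·£561.00 = £6,217.00.
Then at r₁ with £561.00/mo: n₂ = −ln(1 − r₁·B/P)/ln(1+r₁) ≈ 12.08 → 13 more payments.

16 months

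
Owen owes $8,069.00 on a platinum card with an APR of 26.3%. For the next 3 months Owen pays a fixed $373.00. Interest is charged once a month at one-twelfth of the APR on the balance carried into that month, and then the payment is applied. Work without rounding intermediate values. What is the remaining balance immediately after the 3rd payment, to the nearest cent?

$7,467.55

Monthly rate r = 26.3%/12 = 2.19167% = 0.0219167.
Each month: B ← B·(1+r) − $373.00.
Month 1: interest $176.85; balance after payment $7,872.85.
Month 2: interest $172.55; balance after payment $7,672.39.
Month 3: interest $168.15; balance after payment $7,467.55.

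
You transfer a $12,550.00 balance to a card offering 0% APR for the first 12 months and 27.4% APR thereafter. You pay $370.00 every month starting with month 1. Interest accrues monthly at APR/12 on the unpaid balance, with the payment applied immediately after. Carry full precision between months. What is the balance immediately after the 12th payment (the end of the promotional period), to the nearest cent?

Promo months 1–12 at r₀ = 0%/12 = 0; months 13+ at r₁ = 27.4%/12 = 0.0228333.
After month 12 (no interest yet): B = $12,550.00 − 12·$370.00 = $8,110.00.

$8,110.00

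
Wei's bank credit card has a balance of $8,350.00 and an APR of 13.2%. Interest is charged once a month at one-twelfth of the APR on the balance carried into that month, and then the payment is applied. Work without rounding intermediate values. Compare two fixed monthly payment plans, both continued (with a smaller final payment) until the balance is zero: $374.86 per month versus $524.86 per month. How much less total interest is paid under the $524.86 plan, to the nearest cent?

Monthly rate r = 13.2%/12 = 1.1% = 0.011.
At $374.86/mo: n = ⌈−ln(1 − rB₀/P)/ln(1+r)⌉ = 26 payments (last $259.89); total interest = total paid − $8,350.00 = $1,281.39.
At $524.86/mo: 18 payments (last $307.35); total interest $879.97.
Interest saved = $1,281.39 − $879.97 = $401.42.

$401.42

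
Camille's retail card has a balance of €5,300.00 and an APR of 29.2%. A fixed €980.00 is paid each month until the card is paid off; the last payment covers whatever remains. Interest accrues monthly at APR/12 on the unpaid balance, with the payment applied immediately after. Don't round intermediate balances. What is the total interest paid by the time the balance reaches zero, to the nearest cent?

Monthly rate r = 29.2%/12 = 2.43333% = 0.0243333.
Payoff takes n = ⌈−ln(1 − rB₀/P)/ln(1+r)⌉ = ⌈5.869⌉ = 6 payments; the last is €852.91.
Total paid = 5·€980.00 + €852.91 = €5,752.91.
Total interest = total paid − principal = €5,752.91 − €5,300.00 = €452.91.

€452.91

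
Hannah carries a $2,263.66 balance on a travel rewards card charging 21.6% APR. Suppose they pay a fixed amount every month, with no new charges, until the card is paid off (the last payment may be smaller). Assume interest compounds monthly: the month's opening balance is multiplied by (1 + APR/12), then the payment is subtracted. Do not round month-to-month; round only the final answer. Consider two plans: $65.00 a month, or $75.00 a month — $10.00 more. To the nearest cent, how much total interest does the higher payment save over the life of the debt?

Monthly rate r = 21.6%/12 = 1.8% = 0.018.
At $65.00/mo: n = ⌈−ln(1 − rB₀/P)/ln(1+r)⌉ = 56 payments (last $16.89); total interest = total paid − $2,263.66 = $1,328.23.
At $75.00/mo: 44 payments (last $69.68); total interest $1,031.02.
Interest saved = $1,328.23 − $1,031.02 = $297.21.

$297.21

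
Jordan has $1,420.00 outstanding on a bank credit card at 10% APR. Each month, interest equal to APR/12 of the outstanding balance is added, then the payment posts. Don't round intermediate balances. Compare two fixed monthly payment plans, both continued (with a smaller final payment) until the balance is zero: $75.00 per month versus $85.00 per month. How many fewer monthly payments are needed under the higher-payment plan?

Monthly rate r = 10%/12 = 0.833333% = 0.00833333.
At $75.00/mo: n = ⌈−ln(1 − rB₀/P)/ln(1+r)⌉ = 21 payments (last $51.90); total interest = total paid − $1,420.00 = $131.90.
At $85.00/mo: 19 payments (last $5.48); total interest $115.48.
Payments saved = 21 − 19 = 2.

2 fewer payments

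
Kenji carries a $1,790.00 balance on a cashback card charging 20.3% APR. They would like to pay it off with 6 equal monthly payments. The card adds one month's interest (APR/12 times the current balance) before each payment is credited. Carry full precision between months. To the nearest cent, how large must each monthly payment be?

$316.24

Monthly rate r = 20.3%/12 = 1.69167% = 0.0169167.
Level-payment amortization: P = B₀·r / (1 − (1+r)^(−n)) = 1790.00·0.0169167 / (1 − 1.01692^(−6)).
Denominator 1 − (1+r)^(−6) = 0.0957514758.
P = 30.2808 / 0.0957514758 ≈ 316.24.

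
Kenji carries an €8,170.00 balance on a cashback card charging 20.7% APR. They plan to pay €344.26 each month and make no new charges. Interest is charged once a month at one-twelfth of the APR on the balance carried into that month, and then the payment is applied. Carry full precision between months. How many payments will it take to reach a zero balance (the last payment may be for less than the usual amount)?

Monthly rate r = 20.7%/12 = 1.725% = 0.01725.
Recurrence: B ← B·(1+r) − €344.26.
Month 1: interest €140.93; balance after payment €7,966.67.
Month 2: interest €137.43; balance after payment €7,759.84.
Closed form: n = −ln(1 − rB₀/P)/ln(1+r) = −ln(0.59062)/ln(1.01725) ≈ 30.789, so the balance reaches zero during payment 31.

31 payments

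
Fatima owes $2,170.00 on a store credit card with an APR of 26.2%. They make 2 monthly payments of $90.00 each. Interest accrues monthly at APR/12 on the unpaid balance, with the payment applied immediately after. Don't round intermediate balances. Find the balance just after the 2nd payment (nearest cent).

$2,083.83

Monthly rate r = 26.2%/12 = 2.18333% = 0.0218333.
Each month: B ← B·(1+r) − $90.00.
Month 1: interest $47.38; balance after payment $2,127.38.
Month 2: interest $46.45; balance after payment $2,083.83.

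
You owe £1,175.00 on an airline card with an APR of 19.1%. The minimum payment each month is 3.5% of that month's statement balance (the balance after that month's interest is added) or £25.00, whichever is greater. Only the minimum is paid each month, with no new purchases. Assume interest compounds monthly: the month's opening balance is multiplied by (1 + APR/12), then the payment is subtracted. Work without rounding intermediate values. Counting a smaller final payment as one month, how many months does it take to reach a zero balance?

64 months

Monthly rate r = 19.1%/12 = 1.59167% = 0.0159167.
While 3.5% of the post-interest balance exceeds £25.00, each month B ← (B·(1+r))·(1 − 0.035), i.e. B shrinks by the factor (1+r)·0.965 = 0.98036.
This holds for months 1–26. Entering month 27 the balance is £701.55; 3.5% of the post-interest balance is now below £25.00, so the flat £25.00 minimum applies from here.
From month 27 a fixed £25.00 at rate r clears £701.55 in 38 more payments. Total: 26 + 38 = 64 months.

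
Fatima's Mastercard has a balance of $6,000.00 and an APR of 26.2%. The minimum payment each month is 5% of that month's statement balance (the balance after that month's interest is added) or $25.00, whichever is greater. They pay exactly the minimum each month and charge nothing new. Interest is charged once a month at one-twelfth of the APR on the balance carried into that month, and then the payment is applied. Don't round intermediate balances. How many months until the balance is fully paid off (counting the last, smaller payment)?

111 months

Monthly rate r = 26.2%/12 = 2.18333% = 0.0218333.
While 5% of the post-interest balance exceeds $25.00, each month B ← (B·(1+r))·(1 − 0.05), i.e. B shrinks by the factor (1+r)·0.95 = 0.97074.
This holds for months 1–85. Entering month 86 the balance is $480.80; 5% of the post-interest balance is now below $25.00, so the flat $25.00 minimum applies from here.
From month 86 a fixed $25.00 at rate r clears $480.80 in 26 more payments. Total: 85 + 26 = 111 months.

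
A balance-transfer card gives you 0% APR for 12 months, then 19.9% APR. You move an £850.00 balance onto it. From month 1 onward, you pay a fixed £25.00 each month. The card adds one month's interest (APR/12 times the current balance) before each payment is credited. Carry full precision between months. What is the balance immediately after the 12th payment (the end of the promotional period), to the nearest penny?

Promo months 1–12 at r₀ = 0%/12 = 0; months 13+ at r₁ = 19.9%/12 = 0.0165833.
After month 12 (no interest yet): B = £850.00 − 12·£25.00 = £550.00.

£550.00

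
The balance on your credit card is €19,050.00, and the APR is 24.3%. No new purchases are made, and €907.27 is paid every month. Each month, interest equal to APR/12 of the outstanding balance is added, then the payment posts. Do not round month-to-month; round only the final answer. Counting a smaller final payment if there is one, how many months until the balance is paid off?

Monthly rate r = 24.3%/12 = 2.025% = 0.02025.
Recurrence: B ← B·(1+r) − €907.27.
Month 1: interest €385.76; balance after payment €18,528.49.
Month 2: interest €375.20; balance after payment €17,996.42.
Closed form: n = −ln(1 − rB₀/P)/ln(1+r) = −ln(0.57481)/ln(1.02025) ≈ 27.620, so the balance reaches zero during payment 28.

28 months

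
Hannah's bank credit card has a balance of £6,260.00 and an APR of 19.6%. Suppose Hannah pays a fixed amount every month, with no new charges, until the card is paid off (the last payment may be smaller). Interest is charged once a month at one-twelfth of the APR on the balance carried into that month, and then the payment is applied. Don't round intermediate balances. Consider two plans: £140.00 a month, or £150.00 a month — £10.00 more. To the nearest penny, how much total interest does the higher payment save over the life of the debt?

£727.65

Monthly rate r = 19.6%/12 = 1.63333% = 0.0163333.
At £140.00/mo: n = ⌈−ln(1 − rB₀/P)/ln(1+r)⌉ = 81 payments (last £125.05); total interest = total paid − £6,260.00 = £5,065.05.
At £150.00/mo: 71 payments (last £97.40); total interest £4,337.40.
Interest saved = £5,065.05 − £4,337.40 = £727.65.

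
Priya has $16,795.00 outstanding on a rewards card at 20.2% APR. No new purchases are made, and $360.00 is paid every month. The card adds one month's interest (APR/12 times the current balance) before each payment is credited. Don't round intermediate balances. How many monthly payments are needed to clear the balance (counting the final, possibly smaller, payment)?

93 payments

Monthly rate r = 20.2%/12 = 1.68333% = 0.0168333.
Recurrence: B ← B·(1+r) − $360.00.
Month 1: interest $282.72; balance after payment $16,717.72.
Month 2: interest $281.41; balance after payment $16,639.13.
Closed form: n = −ln(1 − rB₀/P)/ln(1+r) = −ln(0.21468)/ln(1.01683) ≈ 92.170, so the balance reaches zero during payment 93.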